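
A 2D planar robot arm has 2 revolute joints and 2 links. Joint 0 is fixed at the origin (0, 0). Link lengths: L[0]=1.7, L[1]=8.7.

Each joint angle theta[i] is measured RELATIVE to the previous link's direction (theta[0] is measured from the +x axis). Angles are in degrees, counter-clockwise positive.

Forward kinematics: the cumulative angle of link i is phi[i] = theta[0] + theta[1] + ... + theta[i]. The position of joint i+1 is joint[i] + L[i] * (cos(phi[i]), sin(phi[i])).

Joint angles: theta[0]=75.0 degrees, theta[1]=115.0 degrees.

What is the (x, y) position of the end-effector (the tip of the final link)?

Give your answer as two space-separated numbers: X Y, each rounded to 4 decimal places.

joint[0] = (0.0000, 0.0000)  (base)
link 0: phi[0] = 75 = 75 deg
  cos(75 deg) = 0.2588, sin(75 deg) = 0.9659
  joint[1] = (0.0000, 0.0000) + 1.7 * (0.2588, 0.9659) = (0.0000 + 0.4400, 0.0000 + 1.6421) = (0.4400, 1.6421)
link 1: phi[1] = 75 + 115 = 190 deg
  cos(190 deg) = -0.9848, sin(190 deg) = -0.1736
  joint[2] = (0.4400, 1.6421) + 8.7 * (-0.9848, -0.1736) = (0.4400 + -8.5678, 1.6421 + -1.5107) = (-8.1278, 0.1313)
End effector: (-8.1278, 0.1313)

Answer: -8.1278 0.1313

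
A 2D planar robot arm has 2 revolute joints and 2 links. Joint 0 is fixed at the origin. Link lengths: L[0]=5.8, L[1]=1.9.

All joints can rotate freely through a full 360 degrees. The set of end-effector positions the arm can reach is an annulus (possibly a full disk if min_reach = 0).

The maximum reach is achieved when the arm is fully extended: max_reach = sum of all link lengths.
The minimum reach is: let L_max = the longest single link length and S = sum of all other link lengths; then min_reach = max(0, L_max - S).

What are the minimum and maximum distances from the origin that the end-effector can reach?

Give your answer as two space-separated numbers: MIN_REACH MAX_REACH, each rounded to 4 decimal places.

Answer: 3.9000 7.7000

Derivation:
Link lengths: [5.8, 1.9]
max_reach = 5.8 + 1.9 = 7.7
L_max = max([5.8, 1.9]) = 5.8
S (sum of others) = 7.7 - 5.8 = 1.9
min_reach = max(0, 5.8 - 1.9) = max(0, 3.9) = 3.9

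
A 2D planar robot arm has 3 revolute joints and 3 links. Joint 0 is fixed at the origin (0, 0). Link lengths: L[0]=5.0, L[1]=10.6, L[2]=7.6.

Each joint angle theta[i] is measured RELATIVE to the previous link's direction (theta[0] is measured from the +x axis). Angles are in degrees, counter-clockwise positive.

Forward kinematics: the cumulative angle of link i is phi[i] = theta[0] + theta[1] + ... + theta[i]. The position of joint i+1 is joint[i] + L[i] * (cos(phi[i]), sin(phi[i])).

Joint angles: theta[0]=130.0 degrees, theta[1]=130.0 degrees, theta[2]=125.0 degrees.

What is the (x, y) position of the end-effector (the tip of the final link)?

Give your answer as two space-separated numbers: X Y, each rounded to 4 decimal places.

Answer: 1.8333 -3.3968

Derivation:
joint[0] = (0.0000, 0.0000)  (base)
link 0: phi[0] = 130 = 130 deg
  cos(130 deg) = -0.6428, sin(130 deg) = 0.7660
  joint[1] = (0.0000, 0.0000) + 5 * (-0.6428, 0.7660) = (0.0000 + -3.2139, 0.0000 + 3.8302) = (-3.2139, 3.8302)
link 1: phi[1] = 130 + 130 = 260 deg
  cos(260 deg) = -0.1736, sin(260 deg) = -0.9848
  joint[2] = (-3.2139, 3.8302) + 10.6 * (-0.1736, -0.9848) = (-3.2139 + -1.8407, 3.8302 + -10.4390) = (-5.0546, -6.6087)
link 2: phi[2] = 130 + 130 + 125 = 385 deg
  cos(385 deg) = 0.9063, sin(385 deg) = 0.4226
  joint[3] = (-5.0546, -6.6087) + 7.6 * (0.9063, 0.4226) = (-5.0546 + 6.8879, -6.6087 + 3.2119) = (1.8333, -3.3968)
End effector: (1.8333, -3.3968)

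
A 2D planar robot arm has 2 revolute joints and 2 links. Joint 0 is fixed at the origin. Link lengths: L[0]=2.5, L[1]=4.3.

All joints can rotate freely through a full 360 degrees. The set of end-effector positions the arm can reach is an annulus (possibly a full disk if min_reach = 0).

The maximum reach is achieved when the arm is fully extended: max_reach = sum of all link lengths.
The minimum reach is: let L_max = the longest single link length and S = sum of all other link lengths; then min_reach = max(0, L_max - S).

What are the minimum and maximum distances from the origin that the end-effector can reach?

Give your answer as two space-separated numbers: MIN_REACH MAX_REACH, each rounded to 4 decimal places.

Link lengths: [2.5, 4.3]
max_reach = 2.5 + 4.3 = 6.8
L_max = max([2.5, 4.3]) = 4.3
S (sum of others) = 6.8 - 4.3 = 2.5
min_reach = max(0, 4.3 - 2.5) = max(0, 1.8) = 1.8

Answer: 1.8000 6.8000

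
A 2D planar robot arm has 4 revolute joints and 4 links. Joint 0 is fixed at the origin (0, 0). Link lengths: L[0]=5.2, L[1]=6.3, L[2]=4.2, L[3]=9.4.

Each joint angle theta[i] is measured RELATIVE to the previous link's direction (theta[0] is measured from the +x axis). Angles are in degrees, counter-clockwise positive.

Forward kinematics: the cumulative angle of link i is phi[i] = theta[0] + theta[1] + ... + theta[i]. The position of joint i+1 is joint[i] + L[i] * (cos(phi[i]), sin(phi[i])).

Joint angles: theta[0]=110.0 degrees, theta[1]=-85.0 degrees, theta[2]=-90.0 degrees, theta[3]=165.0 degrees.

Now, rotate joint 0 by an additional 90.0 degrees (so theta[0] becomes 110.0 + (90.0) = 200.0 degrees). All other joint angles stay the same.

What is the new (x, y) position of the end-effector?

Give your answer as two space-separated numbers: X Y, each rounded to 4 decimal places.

joint[0] = (0.0000, 0.0000)  (base)
link 0: phi[0] = 200 = 200 deg
  cos(200 deg) = -0.9397, sin(200 deg) = -0.3420
  joint[1] = (0.0000, 0.0000) + 5.2 * (-0.9397, -0.3420) = (0.0000 + -4.8864, 0.0000 + -1.7785) = (-4.8864, -1.7785)
link 1: phi[1] = 200 + -85 = 115 deg
  cos(115 deg) = -0.4226, sin(115 deg) = 0.9063
  joint[2] = (-4.8864, -1.7785) + 6.3 * (-0.4226, 0.9063) = (-4.8864 + -2.6625, -1.7785 + 5.7097) = (-7.5489, 3.9312)
link 2: phi[2] = 200 + -85 + -90 = 25 deg
  cos(25 deg) = 0.9063, sin(25 deg) = 0.4226
  joint[3] = (-7.5489, 3.9312) + 4.2 * (0.9063, 0.4226) = (-7.5489 + 3.8065, 3.9312 + 1.7750) = (-3.7424, 5.7062)
link 3: phi[3] = 200 + -85 + -90 + 165 = 190 deg
  cos(190 deg) = -0.9848, sin(190 deg) = -0.1736
  joint[4] = (-3.7424, 5.7062) + 9.4 * (-0.9848, -0.1736) = (-3.7424 + -9.2572, 5.7062 + -1.6323) = (-12.9996, 4.0739)
End effector: (-12.9996, 4.0739)

Answer: -12.9996 4.0739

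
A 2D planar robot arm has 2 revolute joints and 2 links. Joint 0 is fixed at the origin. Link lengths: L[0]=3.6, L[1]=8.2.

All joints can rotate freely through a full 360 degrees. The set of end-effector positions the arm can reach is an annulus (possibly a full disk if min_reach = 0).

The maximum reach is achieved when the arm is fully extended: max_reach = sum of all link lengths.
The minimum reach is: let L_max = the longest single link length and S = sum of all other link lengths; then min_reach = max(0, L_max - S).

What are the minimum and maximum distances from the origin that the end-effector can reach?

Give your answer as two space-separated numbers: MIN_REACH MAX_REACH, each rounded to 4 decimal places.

Answer: 4.6000 11.8000

Derivation:
Link lengths: [3.6, 8.2]
max_reach = 3.6 + 8.2 = 11.8
L_max = max([3.6, 8.2]) = 8.2
S (sum of others) = 11.8 - 8.2 = 3.6
min_reach = max(0, 8.2 - 3.6) = max(0, 4.6) = 4.6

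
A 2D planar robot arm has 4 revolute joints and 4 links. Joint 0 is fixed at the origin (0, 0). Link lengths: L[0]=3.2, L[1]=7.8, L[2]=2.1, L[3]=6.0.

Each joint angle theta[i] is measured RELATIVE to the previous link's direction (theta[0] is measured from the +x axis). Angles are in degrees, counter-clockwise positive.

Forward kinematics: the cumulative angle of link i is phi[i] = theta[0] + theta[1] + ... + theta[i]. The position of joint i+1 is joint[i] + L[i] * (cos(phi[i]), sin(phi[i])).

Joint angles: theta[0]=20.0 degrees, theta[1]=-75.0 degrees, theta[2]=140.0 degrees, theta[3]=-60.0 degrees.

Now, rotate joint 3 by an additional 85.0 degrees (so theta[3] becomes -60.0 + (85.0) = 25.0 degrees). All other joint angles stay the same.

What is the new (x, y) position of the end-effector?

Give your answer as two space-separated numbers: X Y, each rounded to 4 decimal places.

joint[0] = (0.0000, 0.0000)  (base)
link 0: phi[0] = 20 = 20 deg
  cos(20 deg) = 0.9397, sin(20 deg) = 0.3420
  joint[1] = (0.0000, 0.0000) + 3.2 * (0.9397, 0.3420) = (0.0000 + 3.0070, 0.0000 + 1.0945) = (3.0070, 1.0945)
link 1: phi[1] = 20 + -75 = -55 deg
  cos(-55 deg) = 0.5736, sin(-55 deg) = -0.8192
  joint[2] = (3.0070, 1.0945) + 7.8 * (0.5736, -0.8192) = (3.0070 + 4.4739, 1.0945 + -6.3894) = (7.4809, -5.2949)
link 2: phi[2] = 20 + -75 + 140 = 85 deg
  cos(85 deg) = 0.0872, sin(85 deg) = 0.9962
  joint[3] = (7.4809, -5.2949) + 2.1 * (0.0872, 0.9962) = (7.4809 + 0.1830, -5.2949 + 2.0920) = (7.6639, -3.2029)
link 3: phi[3] = 20 + -75 + 140 + 25 = 110 deg
  cos(110 deg) = -0.3420, sin(110 deg) = 0.9397
  joint[4] = (7.6639, -3.2029) + 6 * (-0.3420, 0.9397) = (7.6639 + -2.0521, -3.2029 + 5.6382) = (5.6118, 2.4352)
End effector: (5.6118, 2.4352)

Answer: 5.6118 2.4352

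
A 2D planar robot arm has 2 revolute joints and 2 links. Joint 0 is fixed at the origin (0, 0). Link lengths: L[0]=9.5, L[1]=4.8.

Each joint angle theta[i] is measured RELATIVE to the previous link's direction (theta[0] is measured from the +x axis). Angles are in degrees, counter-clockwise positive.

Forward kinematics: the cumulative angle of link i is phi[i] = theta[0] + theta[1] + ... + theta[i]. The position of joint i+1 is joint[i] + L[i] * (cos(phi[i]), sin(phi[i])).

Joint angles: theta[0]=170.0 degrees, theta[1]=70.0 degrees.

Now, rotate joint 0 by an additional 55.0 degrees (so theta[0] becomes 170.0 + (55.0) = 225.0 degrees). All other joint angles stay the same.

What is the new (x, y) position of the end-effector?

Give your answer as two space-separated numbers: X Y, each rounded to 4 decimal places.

joint[0] = (0.0000, 0.0000)  (base)
link 0: phi[0] = 225 = 225 deg
  cos(225 deg) = -0.7071, sin(225 deg) = -0.7071
  joint[1] = (0.0000, 0.0000) + 9.5 * (-0.7071, -0.7071) = (0.0000 + -6.7175, 0.0000 + -6.7175) = (-6.7175, -6.7175)
link 1: phi[1] = 225 + 70 = 295 deg
  cos(295 deg) = 0.4226, sin(295 deg) = -0.9063
  joint[2] = (-6.7175, -6.7175) + 4.8 * (0.4226, -0.9063) = (-6.7175 + 2.0286, -6.7175 + -4.3503) = (-4.6889, -11.0678)
End effector: (-4.6889, -11.0678)

Answer: -4.6889 -11.0678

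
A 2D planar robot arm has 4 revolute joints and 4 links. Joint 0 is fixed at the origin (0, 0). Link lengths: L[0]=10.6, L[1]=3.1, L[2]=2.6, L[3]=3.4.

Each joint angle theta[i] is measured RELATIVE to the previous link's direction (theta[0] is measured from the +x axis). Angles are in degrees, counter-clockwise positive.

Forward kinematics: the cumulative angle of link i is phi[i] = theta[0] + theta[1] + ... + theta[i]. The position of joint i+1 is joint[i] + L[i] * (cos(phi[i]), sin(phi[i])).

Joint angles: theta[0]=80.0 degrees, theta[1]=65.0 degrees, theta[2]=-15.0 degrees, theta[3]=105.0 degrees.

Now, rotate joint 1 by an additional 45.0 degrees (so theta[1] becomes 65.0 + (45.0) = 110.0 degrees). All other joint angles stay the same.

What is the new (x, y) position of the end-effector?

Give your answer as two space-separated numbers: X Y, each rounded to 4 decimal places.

joint[0] = (0.0000, 0.0000)  (base)
link 0: phi[0] = 80 = 80 deg
  cos(80 deg) = 0.1736, sin(80 deg) = 0.9848
  joint[1] = (0.0000, 0.0000) + 10.6 * (0.1736, 0.9848) = (0.0000 + 1.8407, 0.0000 + 10.4390) = (1.8407, 10.4390)
link 1: phi[1] = 80 + 110 = 190 deg
  cos(190 deg) = -0.9848, sin(190 deg) = -0.1736
  joint[2] = (1.8407, 10.4390) + 3.1 * (-0.9848, -0.1736) = (1.8407 + -3.0529, 10.4390 + -0.5383) = (-1.2122, 9.9007)
link 2: phi[2] = 80 + 110 + -15 = 175 deg
  cos(175 deg) = -0.9962, sin(175 deg) = 0.0872
  joint[3] = (-1.2122, 9.9007) + 2.6 * (-0.9962, 0.0872) = (-1.2122 + -2.5901, 9.9007 + 0.2266) = (-3.8023, 10.1273)
link 3: phi[3] = 80 + 110 + -15 + 105 = 280 deg
  cos(280 deg) = 0.1736, sin(280 deg) = -0.9848
  joint[4] = (-3.8023, 10.1273) + 3.4 * (0.1736, -0.9848) = (-3.8023 + 0.5904, 10.1273 + -3.3483) = (-3.2119, 6.7789)
End effector: (-3.2119, 6.7789)

Answer: -3.2119 6.7789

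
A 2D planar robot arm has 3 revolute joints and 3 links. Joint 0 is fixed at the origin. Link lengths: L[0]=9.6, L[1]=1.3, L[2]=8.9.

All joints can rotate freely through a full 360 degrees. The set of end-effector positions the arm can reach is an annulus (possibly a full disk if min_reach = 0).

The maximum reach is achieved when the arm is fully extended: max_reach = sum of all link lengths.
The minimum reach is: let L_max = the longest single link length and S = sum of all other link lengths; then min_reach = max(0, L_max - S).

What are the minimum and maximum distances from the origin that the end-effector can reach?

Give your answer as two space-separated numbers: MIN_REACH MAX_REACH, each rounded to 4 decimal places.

Link lengths: [9.6, 1.3, 8.9]
max_reach = 9.6 + 1.3 + 8.9 = 19.8
L_max = max([9.6, 1.3, 8.9]) = 9.6
S (sum of others) = 19.8 - 9.6 = 10.2
min_reach = max(0, 9.6 - 10.2) = max(0, -0.6) = 0

Answer: 0.0000 19.8000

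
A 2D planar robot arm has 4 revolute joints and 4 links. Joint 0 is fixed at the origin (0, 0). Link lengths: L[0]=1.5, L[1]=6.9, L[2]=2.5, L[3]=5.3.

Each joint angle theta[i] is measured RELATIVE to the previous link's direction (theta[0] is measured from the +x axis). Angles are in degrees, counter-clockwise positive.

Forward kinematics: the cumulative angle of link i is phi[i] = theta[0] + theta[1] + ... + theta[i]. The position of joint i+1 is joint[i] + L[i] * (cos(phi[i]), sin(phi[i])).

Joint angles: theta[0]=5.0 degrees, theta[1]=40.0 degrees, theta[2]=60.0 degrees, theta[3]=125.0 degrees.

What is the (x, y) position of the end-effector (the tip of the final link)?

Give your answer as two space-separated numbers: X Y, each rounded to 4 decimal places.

joint[0] = (0.0000, 0.0000)  (base)
link 0: phi[0] = 5 = 5 deg
  cos(5 deg) = 0.9962, sin(5 deg) = 0.0872
  joint[1] = (0.0000, 0.0000) + 1.5 * (0.9962, 0.0872) = (0.0000 + 1.4943, 0.0000 + 0.1307) = (1.4943, 0.1307)
link 1: phi[1] = 5 + 40 = 45 deg
  cos(45 deg) = 0.7071, sin(45 deg) = 0.7071
  joint[2] = (1.4943, 0.1307) + 6.9 * (0.7071, 0.7071) = (1.4943 + 4.8790, 0.1307 + 4.8790) = (6.3733, 5.0098)
link 2: phi[2] = 5 + 40 + 60 = 105 deg
  cos(105 deg) = -0.2588, sin(105 deg) = 0.9659
  joint[3] = (6.3733, 5.0098) + 2.5 * (-0.2588, 0.9659) = (6.3733 + -0.6470, 5.0098 + 2.4148) = (5.7263, 7.4246)
link 3: phi[3] = 5 + 40 + 60 + 125 = 230 deg
  cos(230 deg) = -0.6428, sin(230 deg) = -0.7660
  joint[4] = (5.7263, 7.4246) + 5.3 * (-0.6428, -0.7660) = (5.7263 + -3.4068, 7.4246 + -4.0600) = (2.3195, 3.3645)
End effector: (2.3195, 3.3645)

Answer: 2.3195 3.3645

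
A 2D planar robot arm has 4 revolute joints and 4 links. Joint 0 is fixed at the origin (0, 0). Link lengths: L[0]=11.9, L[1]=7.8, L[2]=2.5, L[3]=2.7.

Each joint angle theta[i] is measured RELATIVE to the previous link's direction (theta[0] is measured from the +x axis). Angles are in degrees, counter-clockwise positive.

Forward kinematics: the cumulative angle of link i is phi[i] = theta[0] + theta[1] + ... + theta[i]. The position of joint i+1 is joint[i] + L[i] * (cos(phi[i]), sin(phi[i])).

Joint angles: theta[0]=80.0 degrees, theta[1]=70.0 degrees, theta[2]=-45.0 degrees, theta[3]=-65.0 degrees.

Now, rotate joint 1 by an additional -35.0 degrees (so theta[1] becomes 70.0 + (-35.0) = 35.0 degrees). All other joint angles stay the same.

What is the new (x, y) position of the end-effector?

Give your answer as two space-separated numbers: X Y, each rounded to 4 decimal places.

Answer: 2.3148 21.3730

Derivation:
joint[0] = (0.0000, 0.0000)  (base)
link 0: phi[0] = 80 = 80 deg
  cos(80 deg) = 0.1736, sin(80 deg) = 0.9848
  joint[1] = (0.0000, 0.0000) + 11.9 * (0.1736, 0.9848) = (0.0000 + 2.0664, 0.0000 + 11.7192) = (2.0664, 11.7192)
link 1: phi[1] = 80 + 35 = 115 deg
  cos(115 deg) = -0.4226, sin(115 deg) = 0.9063
  joint[2] = (2.0664, 11.7192) + 7.8 * (-0.4226, 0.9063) = (2.0664 + -3.2964, 11.7192 + 7.0692) = (-1.2300, 18.7884)
link 2: phi[2] = 80 + 35 + -45 = 70 deg
  cos(70 deg) = 0.3420, sin(70 deg) = 0.9397
  joint[3] = (-1.2300, 18.7884) + 2.5 * (0.3420, 0.9397) = (-1.2300 + 0.8551, 18.7884 + 2.3492) = (-0.3750, 21.1376)
link 3: phi[3] = 80 + 35 + -45 + -65 = 5 deg
  cos(5 deg) = 0.9962, sin(5 deg) = 0.0872
  joint[4] = (-0.3750, 21.1376) + 2.7 * (0.9962, 0.0872) = (-0.3750 + 2.6897, 21.1376 + 0.2353) = (2.3148, 21.3730)
End effector: (2.3148, 21.3730)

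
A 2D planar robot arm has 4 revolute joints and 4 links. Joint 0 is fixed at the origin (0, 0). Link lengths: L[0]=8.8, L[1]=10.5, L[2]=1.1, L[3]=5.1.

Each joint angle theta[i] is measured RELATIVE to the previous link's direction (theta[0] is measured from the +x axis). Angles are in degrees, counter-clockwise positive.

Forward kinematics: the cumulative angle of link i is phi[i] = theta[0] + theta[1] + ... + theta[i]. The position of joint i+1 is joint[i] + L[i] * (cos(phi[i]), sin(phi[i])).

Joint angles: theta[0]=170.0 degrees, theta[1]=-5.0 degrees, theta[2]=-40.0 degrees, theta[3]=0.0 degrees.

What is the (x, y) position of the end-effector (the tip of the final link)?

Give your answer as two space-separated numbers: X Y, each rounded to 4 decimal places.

joint[0] = (0.0000, 0.0000)  (base)
link 0: phi[0] = 170 = 170 deg
  cos(170 deg) = -0.9848, sin(170 deg) = 0.1736
  joint[1] = (0.0000, 0.0000) + 8.8 * (-0.9848, 0.1736) = (0.0000 + -8.6663, 0.0000 + 1.5281) = (-8.6663, 1.5281)
link 1: phi[1] = 170 + -5 = 165 deg
  cos(165 deg) = -0.9659, sin(165 deg) = 0.2588
  joint[2] = (-8.6663, 1.5281) + 10.5 * (-0.9659, 0.2588) = (-8.6663 + -10.1422, 1.5281 + 2.7176) = (-18.8085, 4.2457)
link 2: phi[2] = 170 + -5 + -40 = 125 deg
  cos(125 deg) = -0.5736, sin(125 deg) = 0.8192
  joint[3] = (-18.8085, 4.2457) + 1.1 * (-0.5736, 0.8192) = (-18.8085 + -0.6309, 4.2457 + 0.9011) = (-19.4395, 5.1468)
link 3: phi[3] = 170 + -5 + -40 + 0 = 125 deg
  cos(125 deg) = -0.5736, sin(125 deg) = 0.8192
  joint[4] = (-19.4395, 5.1468) + 5.1 * (-0.5736, 0.8192) = (-19.4395 + -2.9252, 5.1468 + 4.1777) = (-22.3647, 9.3244)
End effector: (-22.3647, 9.3244)

Answer: -22.3647 9.3244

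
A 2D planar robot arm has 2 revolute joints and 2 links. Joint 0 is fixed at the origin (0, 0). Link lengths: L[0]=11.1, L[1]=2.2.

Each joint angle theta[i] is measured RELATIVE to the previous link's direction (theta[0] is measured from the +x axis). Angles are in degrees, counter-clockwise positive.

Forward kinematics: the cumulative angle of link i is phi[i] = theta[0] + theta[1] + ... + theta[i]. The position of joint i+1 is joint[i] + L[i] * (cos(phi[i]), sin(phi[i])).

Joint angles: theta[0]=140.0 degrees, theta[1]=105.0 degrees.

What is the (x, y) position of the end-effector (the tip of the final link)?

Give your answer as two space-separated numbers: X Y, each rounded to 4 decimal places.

joint[0] = (0.0000, 0.0000)  (base)
link 0: phi[0] = 140 = 140 deg
  cos(140 deg) = -0.7660, sin(140 deg) = 0.6428
  joint[1] = (0.0000, 0.0000) + 11.1 * (-0.7660, 0.6428) = (0.0000 + -8.5031, 0.0000 + 7.1349) = (-8.5031, 7.1349)
link 1: phi[1] = 140 + 105 = 245 deg
  cos(245 deg) = -0.4226, sin(245 deg) = -0.9063
  joint[2] = (-8.5031, 7.1349) + 2.2 * (-0.4226, -0.9063) = (-8.5031 + -0.9298, 7.1349 + -1.9939) = (-9.4329, 5.1411)
End effector: (-9.4329, 5.1411)

Answer: -9.4329 5.1411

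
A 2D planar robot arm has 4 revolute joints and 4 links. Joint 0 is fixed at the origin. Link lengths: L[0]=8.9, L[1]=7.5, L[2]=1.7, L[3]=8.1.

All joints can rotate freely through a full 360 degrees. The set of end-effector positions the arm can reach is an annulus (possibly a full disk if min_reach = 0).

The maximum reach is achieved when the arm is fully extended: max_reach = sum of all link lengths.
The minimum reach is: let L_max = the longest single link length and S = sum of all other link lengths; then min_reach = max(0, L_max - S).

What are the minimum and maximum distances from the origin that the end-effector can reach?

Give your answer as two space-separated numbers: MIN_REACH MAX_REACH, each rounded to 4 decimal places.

Link lengths: [8.9, 7.5, 1.7, 8.1]
max_reach = 8.9 + 7.5 + 1.7 + 8.1 = 26.2
L_max = max([8.9, 7.5, 1.7, 8.1]) = 8.9
S (sum of others) = 26.2 - 8.9 = 17.3
min_reach = max(0, 8.9 - 17.3) = max(0, -8.4) = 0

Answer: 0.0000 26.2000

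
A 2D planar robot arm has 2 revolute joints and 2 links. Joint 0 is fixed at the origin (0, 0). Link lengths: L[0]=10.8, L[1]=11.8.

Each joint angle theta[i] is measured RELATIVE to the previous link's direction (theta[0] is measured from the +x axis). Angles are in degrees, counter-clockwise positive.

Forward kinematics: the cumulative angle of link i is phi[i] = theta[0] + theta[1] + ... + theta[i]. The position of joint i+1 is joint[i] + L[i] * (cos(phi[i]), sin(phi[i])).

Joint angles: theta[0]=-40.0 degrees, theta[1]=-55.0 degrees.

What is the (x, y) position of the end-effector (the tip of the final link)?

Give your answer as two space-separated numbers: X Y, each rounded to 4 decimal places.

joint[0] = (0.0000, 0.0000)  (base)
link 0: phi[0] = -40 = -40 deg
  cos(-40 deg) = 0.7660, sin(-40 deg) = -0.6428
  joint[1] = (0.0000, 0.0000) + 10.8 * (0.7660, -0.6428) = (0.0000 + 8.2733, 0.0000 + -6.9421) = (8.2733, -6.9421)
link 1: phi[1] = -40 + -55 = -95 deg
  cos(-95 deg) = -0.0872, sin(-95 deg) = -0.9962
  joint[2] = (8.2733, -6.9421) + 11.8 * (-0.0872, -0.9962) = (8.2733 + -1.0284, -6.9421 + -11.7551) = (7.2448, -18.6972)
End effector: (7.2448, -18.6972)

Answer: 7.2448 -18.6972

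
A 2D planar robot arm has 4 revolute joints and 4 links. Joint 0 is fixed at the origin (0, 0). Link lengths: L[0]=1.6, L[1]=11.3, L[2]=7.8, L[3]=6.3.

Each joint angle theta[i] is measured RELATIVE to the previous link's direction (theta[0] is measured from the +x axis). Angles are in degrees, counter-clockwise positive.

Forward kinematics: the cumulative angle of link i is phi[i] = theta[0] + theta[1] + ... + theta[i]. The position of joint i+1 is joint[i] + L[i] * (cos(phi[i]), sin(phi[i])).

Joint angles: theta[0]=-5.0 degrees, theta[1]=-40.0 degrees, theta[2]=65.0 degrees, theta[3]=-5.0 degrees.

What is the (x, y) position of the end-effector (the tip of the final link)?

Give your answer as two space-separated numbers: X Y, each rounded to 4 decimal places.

joint[0] = (0.0000, 0.0000)  (base)
link 0: phi[0] = -5 = -5 deg
  cos(-5 deg) = 0.9962, sin(-5 deg) = -0.0872
  joint[1] = (0.0000, 0.0000) + 1.6 * (0.9962, -0.0872) = (0.0000 + 1.5939, 0.0000 + -0.1394) = (1.5939, -0.1394)
link 1: phi[1] = -5 + -40 = -45 deg
  cos(-45 deg) = 0.7071, sin(-45 deg) = -0.7071
  joint[2] = (1.5939, -0.1394) + 11.3 * (0.7071, -0.7071) = (1.5939 + 7.9903, -0.1394 + -7.9903) = (9.5842, -8.1298)
link 2: phi[2] = -5 + -40 + 65 = 20 deg
  cos(20 deg) = 0.9397, sin(20 deg) = 0.3420
  joint[3] = (9.5842, -8.1298) + 7.8 * (0.9397, 0.3420) = (9.5842 + 7.3296, -8.1298 + 2.6678) = (16.9138, -5.4620)
link 3: phi[3] = -5 + -40 + 65 + -5 = 15 deg
  cos(15 deg) = 0.9659, sin(15 deg) = 0.2588
  joint[4] = (16.9138, -5.4620) + 6.3 * (0.9659, 0.2588) = (16.9138 + 6.0853, -5.4620 + 1.6306) = (22.9992, -3.8314)
End effector: (22.9992, -3.8314)

Answer: 22.9992 -3.8314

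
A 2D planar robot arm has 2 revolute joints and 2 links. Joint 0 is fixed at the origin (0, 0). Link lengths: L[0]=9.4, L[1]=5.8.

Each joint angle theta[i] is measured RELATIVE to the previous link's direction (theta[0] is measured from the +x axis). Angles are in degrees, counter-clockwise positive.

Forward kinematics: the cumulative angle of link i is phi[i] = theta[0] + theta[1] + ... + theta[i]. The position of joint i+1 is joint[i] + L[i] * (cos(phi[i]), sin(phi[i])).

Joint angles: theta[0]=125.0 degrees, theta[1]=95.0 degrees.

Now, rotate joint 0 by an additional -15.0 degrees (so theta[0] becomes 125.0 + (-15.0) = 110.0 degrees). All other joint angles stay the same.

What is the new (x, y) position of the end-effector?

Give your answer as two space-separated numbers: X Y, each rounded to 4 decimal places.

Answer: -8.4716 6.3819

Derivation:
joint[0] = (0.0000, 0.0000)  (base)
link 0: phi[0] = 110 = 110 deg
  cos(110 deg) = -0.3420, sin(110 deg) = 0.9397
  joint[1] = (0.0000, 0.0000) + 9.4 * (-0.3420, 0.9397) = (0.0000 + -3.2150, 0.0000 + 8.8331) = (-3.2150, 8.8331)
link 1: phi[1] = 110 + 95 = 205 deg
  cos(205 deg) = -0.9063, sin(205 deg) = -0.4226
  joint[2] = (-3.2150, 8.8331) + 5.8 * (-0.9063, -0.4226) = (-3.2150 + -5.2566, 8.8331 + -2.4512) = (-8.4716, 6.3819)
End effector: (-8.4716, 6.3819)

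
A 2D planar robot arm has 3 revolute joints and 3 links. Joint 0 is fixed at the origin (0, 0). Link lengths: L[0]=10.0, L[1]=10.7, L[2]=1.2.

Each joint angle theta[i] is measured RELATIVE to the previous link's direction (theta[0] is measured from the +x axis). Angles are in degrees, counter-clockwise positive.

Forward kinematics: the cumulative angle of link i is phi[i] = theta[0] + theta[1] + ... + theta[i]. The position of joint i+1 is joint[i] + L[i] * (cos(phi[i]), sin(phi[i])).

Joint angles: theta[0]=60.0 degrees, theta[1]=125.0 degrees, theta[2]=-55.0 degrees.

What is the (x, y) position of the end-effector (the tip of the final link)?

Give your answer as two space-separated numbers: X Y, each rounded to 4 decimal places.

Answer: -6.4306 8.6469

Derivation:
joint[0] = (0.0000, 0.0000)  (base)
link 0: phi[0] = 60 = 60 deg
  cos(60 deg) = 0.5000, sin(60 deg) = 0.8660
  joint[1] = (0.0000, 0.0000) + 10 * (0.5000, 0.8660) = (0.0000 + 5.0000, 0.0000 + 8.6603) = (5.0000, 8.6603)
link 1: phi[1] = 60 + 125 = 185 deg
  cos(185 deg) = -0.9962, sin(185 deg) = -0.0872
  joint[2] = (5.0000, 8.6603) + 10.7 * (-0.9962, -0.0872) = (5.0000 + -10.6593, 8.6603 + -0.9326) = (-5.6593, 7.7277)
link 2: phi[2] = 60 + 125 + -55 = 130 deg
  cos(130 deg) = -0.6428, sin(130 deg) = 0.7660
  joint[3] = (-5.6593, 7.7277) + 1.2 * (-0.6428, 0.7660) = (-5.6593 + -0.7713, 7.7277 + 0.9193) = (-6.4306, 8.6469)
End effector: (-6.4306, 8.6469)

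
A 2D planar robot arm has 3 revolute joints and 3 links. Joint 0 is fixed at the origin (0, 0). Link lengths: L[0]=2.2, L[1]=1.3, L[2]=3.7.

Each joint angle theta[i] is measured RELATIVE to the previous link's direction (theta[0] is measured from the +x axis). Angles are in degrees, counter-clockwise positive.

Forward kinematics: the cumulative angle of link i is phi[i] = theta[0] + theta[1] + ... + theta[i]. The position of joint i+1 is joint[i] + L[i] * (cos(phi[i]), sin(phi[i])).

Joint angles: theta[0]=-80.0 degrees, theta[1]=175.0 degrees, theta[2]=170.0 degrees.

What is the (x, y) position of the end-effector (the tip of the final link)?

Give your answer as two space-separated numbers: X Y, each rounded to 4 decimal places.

joint[0] = (0.0000, 0.0000)  (base)
link 0: phi[0] = -80 = -80 deg
  cos(-80 deg) = 0.1736, sin(-80 deg) = -0.9848
  joint[1] = (0.0000, 0.0000) + 2.2 * (0.1736, -0.9848) = (0.0000 + 0.3820, 0.0000 + -2.1666) = (0.3820, -2.1666)
link 1: phi[1] = -80 + 175 = 95 deg
  cos(95 deg) = -0.0872, sin(95 deg) = 0.9962
  joint[2] = (0.3820, -2.1666) + 1.3 * (-0.0872, 0.9962) = (0.3820 + -0.1133, -2.1666 + 1.2951) = (0.2687, -0.8715)
link 2: phi[2] = -80 + 175 + 170 = 265 deg
  cos(265 deg) = -0.0872, sin(265 deg) = -0.9962
  joint[3] = (0.2687, -0.8715) + 3.7 * (-0.0872, -0.9962) = (0.2687 + -0.3225, -0.8715 + -3.6859) = (-0.0538, -4.5574)
End effector: (-0.0538, -4.5574)

Answer: -0.0538 -4.5574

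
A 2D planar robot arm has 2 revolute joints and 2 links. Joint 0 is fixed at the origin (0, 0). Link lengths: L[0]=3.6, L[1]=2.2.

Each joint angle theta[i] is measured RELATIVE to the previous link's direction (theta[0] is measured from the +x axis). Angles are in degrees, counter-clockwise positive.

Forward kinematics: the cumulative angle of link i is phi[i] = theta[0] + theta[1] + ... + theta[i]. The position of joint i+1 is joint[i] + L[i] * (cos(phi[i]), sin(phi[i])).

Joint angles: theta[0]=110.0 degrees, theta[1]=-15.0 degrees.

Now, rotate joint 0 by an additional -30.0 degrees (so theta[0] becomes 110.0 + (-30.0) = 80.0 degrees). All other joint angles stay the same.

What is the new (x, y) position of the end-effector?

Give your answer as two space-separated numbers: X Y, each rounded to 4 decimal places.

Answer: 1.5549 5.5392

Derivation:
joint[0] = (0.0000, 0.0000)  (base)
link 0: phi[0] = 80 = 80 deg
  cos(80 deg) = 0.1736, sin(80 deg) = 0.9848
  joint[1] = (0.0000, 0.0000) + 3.6 * (0.1736, 0.9848) = (0.0000 + 0.6251, 0.0000 + 3.5453) = (0.6251, 3.5453)
link 1: phi[1] = 80 + -15 = 65 deg
  cos(65 deg) = 0.4226, sin(65 deg) = 0.9063
  joint[2] = (0.6251, 3.5453) + 2.2 * (0.4226, 0.9063) = (0.6251 + 0.9298, 3.5453 + 1.9939) = (1.5549, 5.5392)
End effector: (1.5549, 5.5392)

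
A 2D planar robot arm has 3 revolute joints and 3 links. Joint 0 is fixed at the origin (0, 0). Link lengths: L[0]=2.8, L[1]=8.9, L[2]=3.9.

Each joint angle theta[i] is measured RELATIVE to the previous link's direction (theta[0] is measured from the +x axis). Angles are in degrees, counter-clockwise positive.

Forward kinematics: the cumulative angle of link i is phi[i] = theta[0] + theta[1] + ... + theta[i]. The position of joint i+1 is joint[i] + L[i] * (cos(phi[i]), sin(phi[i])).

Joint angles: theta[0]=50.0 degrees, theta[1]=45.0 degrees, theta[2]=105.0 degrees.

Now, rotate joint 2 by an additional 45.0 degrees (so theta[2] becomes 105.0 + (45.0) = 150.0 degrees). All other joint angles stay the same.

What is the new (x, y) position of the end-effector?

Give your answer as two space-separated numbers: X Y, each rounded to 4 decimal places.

joint[0] = (0.0000, 0.0000)  (base)
link 0: phi[0] = 50 = 50 deg
  cos(50 deg) = 0.6428, sin(50 deg) = 0.7660
  joint[1] = (0.0000, 0.0000) + 2.8 * (0.6428, 0.7660) = (0.0000 + 1.7998, 0.0000 + 2.1449) = (1.7998, 2.1449)
link 1: phi[1] = 50 + 45 = 95 deg
  cos(95 deg) = -0.0872, sin(95 deg) = 0.9962
  joint[2] = (1.7998, 2.1449) + 8.9 * (-0.0872, 0.9962) = (1.7998 + -0.7757, 2.1449 + 8.8661) = (1.0241, 11.0111)
link 2: phi[2] = 50 + 45 + 150 = 245 deg
  cos(245 deg) = -0.4226, sin(245 deg) = -0.9063
  joint[3] = (1.0241, 11.0111) + 3.9 * (-0.4226, -0.9063) = (1.0241 + -1.6482, 11.0111 + -3.5346) = (-0.6241, 7.4765)
End effector: (-0.6241, 7.4765)

Answer: -0.6241 7.4765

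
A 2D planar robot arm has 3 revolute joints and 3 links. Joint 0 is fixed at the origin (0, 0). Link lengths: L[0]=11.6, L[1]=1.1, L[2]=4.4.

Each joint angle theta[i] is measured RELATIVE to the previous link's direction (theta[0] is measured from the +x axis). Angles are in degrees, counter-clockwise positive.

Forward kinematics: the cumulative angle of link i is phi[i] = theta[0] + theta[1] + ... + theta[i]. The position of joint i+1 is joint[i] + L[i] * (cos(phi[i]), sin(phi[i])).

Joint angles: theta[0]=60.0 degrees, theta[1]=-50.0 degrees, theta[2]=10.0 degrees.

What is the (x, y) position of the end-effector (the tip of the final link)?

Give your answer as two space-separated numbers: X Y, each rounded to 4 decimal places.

Answer: 11.0179 11.7418

Derivation:
joint[0] = (0.0000, 0.0000)  (base)
link 0: phi[0] = 60 = 60 deg
  cos(60 deg) = 0.5000, sin(60 deg) = 0.8660
  joint[1] = (0.0000, 0.0000) + 11.6 * (0.5000, 0.8660) = (0.0000 + 5.8000, 0.0000 + 10.0459) = (5.8000, 10.0459)
link 1: phi[1] = 60 + -50 = 10 deg
  cos(10 deg) = 0.9848, sin(10 deg) = 0.1736
  joint[2] = (5.8000, 10.0459) + 1.1 * (0.9848, 0.1736) = (5.8000 + 1.0833, 10.0459 + 0.1910) = (6.8833, 10.2369)
link 2: phi[2] = 60 + -50 + 10 = 20 deg
  cos(20 deg) = 0.9397, sin(20 deg) = 0.3420
  joint[3] = (6.8833, 10.2369) + 4.4 * (0.9397, 0.3420) = (6.8833 + 4.1346, 10.2369 + 1.5049) = (11.0179, 11.7418)
End effector: (11.0179, 11.7418)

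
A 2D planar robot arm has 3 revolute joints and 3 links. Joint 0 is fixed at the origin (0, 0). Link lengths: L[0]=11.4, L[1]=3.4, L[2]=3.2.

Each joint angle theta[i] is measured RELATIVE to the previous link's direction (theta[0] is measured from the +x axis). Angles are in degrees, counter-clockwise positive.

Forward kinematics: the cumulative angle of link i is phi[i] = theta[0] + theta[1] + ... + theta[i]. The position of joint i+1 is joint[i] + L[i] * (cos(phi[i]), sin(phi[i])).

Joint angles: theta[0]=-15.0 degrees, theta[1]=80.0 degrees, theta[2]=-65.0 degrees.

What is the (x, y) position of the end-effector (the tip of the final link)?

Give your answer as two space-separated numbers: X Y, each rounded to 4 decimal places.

Answer: 15.6485 0.1309

Derivation:
joint[0] = (0.0000, 0.0000)  (base)
link 0: phi[0] = -15 = -15 deg
  cos(-15 deg) = 0.9659, sin(-15 deg) = -0.2588
  joint[1] = (0.0000, 0.0000) + 11.4 * (0.9659, -0.2588) = (0.0000 + 11.0116, 0.0000 + -2.9505) = (11.0116, -2.9505)
link 1: phi[1] = -15 + 80 = 65 deg
  cos(65 deg) = 0.4226, sin(65 deg) = 0.9063
  joint[2] = (11.0116, -2.9505) + 3.4 * (0.4226, 0.9063) = (11.0116 + 1.4369, -2.9505 + 3.0814) = (12.4485, 0.1309)
link 2: phi[2] = -15 + 80 + -65 = 0 deg
  cos(0 deg) = 1.0000, sin(0 deg) = 0.0000
  joint[3] = (12.4485, 0.1309) + 3.2 * (1.0000, 0.0000) = (12.4485 + 3.2000, 0.1309 + 0.0000) = (15.6485, 0.1309)
End effector: (15.6485, 0.1309)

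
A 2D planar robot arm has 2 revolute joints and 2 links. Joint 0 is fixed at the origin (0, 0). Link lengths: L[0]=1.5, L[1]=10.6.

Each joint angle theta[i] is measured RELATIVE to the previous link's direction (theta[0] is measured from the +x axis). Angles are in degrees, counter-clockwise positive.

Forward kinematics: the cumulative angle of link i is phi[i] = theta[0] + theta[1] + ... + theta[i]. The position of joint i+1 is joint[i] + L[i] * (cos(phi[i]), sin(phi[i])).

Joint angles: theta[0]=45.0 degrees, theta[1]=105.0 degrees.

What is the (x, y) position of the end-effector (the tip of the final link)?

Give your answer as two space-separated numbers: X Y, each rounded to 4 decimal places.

Answer: -8.1192 6.3607

Derivation:
joint[0] = (0.0000, 0.0000)  (base)
link 0: phi[0] = 45 = 45 deg
  cos(45 deg) = 0.7071, sin(45 deg) = 0.7071
  joint[1] = (0.0000, 0.0000) + 1.5 * (0.7071, 0.7071) = (0.0000 + 1.0607, 0.0000 + 1.0607) = (1.0607, 1.0607)
link 1: phi[1] = 45 + 105 = 150 deg
  cos(150 deg) = -0.8660, sin(150 deg) = 0.5000
  joint[2] = (1.0607, 1.0607) + 10.6 * (-0.8660, 0.5000) = (1.0607 + -9.1799, 1.0607 + 5.3000) = (-8.1192, 6.3607)
End effector: (-8.1192, 6.3607)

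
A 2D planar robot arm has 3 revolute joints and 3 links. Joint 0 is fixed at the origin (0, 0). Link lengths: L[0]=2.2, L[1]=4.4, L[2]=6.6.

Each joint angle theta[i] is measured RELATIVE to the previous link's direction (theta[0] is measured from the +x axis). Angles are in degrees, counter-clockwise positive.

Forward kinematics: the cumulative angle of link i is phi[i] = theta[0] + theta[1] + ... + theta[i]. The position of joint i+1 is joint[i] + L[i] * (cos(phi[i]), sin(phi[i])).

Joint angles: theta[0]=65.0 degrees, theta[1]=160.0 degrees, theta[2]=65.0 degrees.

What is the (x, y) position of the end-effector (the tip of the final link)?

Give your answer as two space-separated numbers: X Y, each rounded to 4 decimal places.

joint[0] = (0.0000, 0.0000)  (base)
link 0: phi[0] = 65 = 65 deg
  cos(65 deg) = 0.4226, sin(65 deg) = 0.9063
  joint[1] = (0.0000, 0.0000) + 2.2 * (0.4226, 0.9063) = (0.0000 + 0.9298, 0.0000 + 1.9939) = (0.9298, 1.9939)
link 1: phi[1] = 65 + 160 = 225 deg
  cos(225 deg) = -0.7071, sin(225 deg) = -0.7071
  joint[2] = (0.9298, 1.9939) + 4.4 * (-0.7071, -0.7071) = (0.9298 + -3.1113, 1.9939 + -3.1113) = (-2.1815, -1.1174)
link 2: phi[2] = 65 + 160 + 65 = 290 deg
  cos(290 deg) = 0.3420, sin(290 deg) = -0.9397
  joint[3] = (-2.1815, -1.1174) + 6.6 * (0.3420, -0.9397) = (-2.1815 + 2.2573, -1.1174 + -6.2020) = (0.0758, -7.3194)
End effector: (0.0758, -7.3194)

Answer: 0.0758 -7.3194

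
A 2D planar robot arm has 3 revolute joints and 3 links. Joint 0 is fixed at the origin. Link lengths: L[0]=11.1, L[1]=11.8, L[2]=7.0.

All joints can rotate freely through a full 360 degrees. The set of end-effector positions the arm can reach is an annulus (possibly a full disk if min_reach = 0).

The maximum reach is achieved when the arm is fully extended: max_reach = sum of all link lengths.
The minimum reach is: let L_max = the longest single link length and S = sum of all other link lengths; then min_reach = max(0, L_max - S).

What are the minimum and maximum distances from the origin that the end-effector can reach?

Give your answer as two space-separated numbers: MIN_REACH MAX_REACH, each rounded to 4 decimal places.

Link lengths: [11.1, 11.8, 7.0]
max_reach = 11.1 + 11.8 + 7 = 29.9
L_max = max([11.1, 11.8, 7.0]) = 11.8
S (sum of others) = 29.9 - 11.8 = 18.1
min_reach = max(0, 11.8 - 18.1) = max(0, -6.3) = 0

Answer: 0.0000 29.9000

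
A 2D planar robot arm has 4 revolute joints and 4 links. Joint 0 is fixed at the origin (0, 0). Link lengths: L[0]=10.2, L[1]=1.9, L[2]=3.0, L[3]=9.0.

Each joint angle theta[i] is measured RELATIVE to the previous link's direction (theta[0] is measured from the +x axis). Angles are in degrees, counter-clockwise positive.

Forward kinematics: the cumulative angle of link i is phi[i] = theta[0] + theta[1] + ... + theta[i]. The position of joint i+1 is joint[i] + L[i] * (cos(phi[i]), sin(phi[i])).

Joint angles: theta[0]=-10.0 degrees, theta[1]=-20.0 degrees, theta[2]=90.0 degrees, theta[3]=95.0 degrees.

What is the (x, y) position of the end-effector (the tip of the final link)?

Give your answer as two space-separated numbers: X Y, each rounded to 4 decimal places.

joint[0] = (0.0000, 0.0000)  (base)
link 0: phi[0] = -10 = -10 deg
  cos(-10 deg) = 0.9848, sin(-10 deg) = -0.1736
  joint[1] = (0.0000, 0.0000) + 10.2 * (0.9848, -0.1736) = (0.0000 + 10.0450, 0.0000 + -1.7712) = (10.0450, -1.7712)
link 1: phi[1] = -10 + -20 = -30 deg
  cos(-30 deg) = 0.8660, sin(-30 deg) = -0.5000
  joint[2] = (10.0450, -1.7712) + 1.9 * (0.8660, -0.5000) = (10.0450 + 1.6454, -1.7712 + -0.9500) = (11.6905, -2.7212)
link 2: phi[2] = -10 + -20 + 90 = 60 deg
  cos(60 deg) = 0.5000, sin(60 deg) = 0.8660
  joint[3] = (11.6905, -2.7212) + 3 * (0.5000, 0.8660) = (11.6905 + 1.5000, -2.7212 + 2.5981) = (13.1905, -0.1231)
link 3: phi[3] = -10 + -20 + 90 + 95 = 155 deg
  cos(155 deg) = -0.9063, sin(155 deg) = 0.4226
  joint[4] = (13.1905, -0.1231) + 9 * (-0.9063, 0.4226) = (13.1905 + -8.1568, -0.1231 + 3.8036) = (5.0337, 3.6804)
End effector: (5.0337, 3.6804)

Answer: 5.0337 3.6804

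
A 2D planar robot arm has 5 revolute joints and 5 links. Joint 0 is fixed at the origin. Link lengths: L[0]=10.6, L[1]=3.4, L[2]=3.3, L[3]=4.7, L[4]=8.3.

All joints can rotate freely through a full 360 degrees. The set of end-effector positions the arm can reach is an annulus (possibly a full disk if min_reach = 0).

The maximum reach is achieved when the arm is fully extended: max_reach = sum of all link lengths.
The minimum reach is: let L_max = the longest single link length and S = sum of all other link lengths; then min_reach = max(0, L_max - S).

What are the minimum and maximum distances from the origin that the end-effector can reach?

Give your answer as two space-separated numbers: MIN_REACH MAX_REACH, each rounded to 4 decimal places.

Link lengths: [10.6, 3.4, 3.3, 4.7, 8.3]
max_reach = 10.6 + 3.4 + 3.3 + 4.7 + 8.3 = 30.3
L_max = max([10.6, 3.4, 3.3, 4.7, 8.3]) = 10.6
S (sum of others) = 30.3 - 10.6 = 19.7
min_reach = max(0, 10.6 - 19.7) = max(0, -9.1) = 0

Answer: 0.0000 30.3000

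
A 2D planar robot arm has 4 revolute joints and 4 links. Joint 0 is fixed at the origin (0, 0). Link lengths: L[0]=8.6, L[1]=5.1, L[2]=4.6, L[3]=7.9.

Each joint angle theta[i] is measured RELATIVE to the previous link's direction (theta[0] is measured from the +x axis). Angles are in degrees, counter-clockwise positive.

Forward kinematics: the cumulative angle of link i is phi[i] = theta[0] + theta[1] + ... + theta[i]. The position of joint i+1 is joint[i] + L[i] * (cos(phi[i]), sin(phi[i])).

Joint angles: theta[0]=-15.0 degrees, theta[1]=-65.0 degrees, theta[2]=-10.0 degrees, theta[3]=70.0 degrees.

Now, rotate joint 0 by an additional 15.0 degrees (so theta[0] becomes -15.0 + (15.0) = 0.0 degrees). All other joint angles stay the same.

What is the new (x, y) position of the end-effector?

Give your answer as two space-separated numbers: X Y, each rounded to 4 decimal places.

joint[0] = (0.0000, 0.0000)  (base)
link 0: phi[0] = 0 = 0 deg
  cos(0 deg) = 1.0000, sin(0 deg) = 0.0000
  joint[1] = (0.0000, 0.0000) + 8.6 * (1.0000, 0.0000) = (0.0000 + 8.6000, 0.0000 + 0.0000) = (8.6000, 0.0000)
link 1: phi[1] = 0 + -65 = -65 deg
  cos(-65 deg) = 0.4226, sin(-65 deg) = -0.9063
  joint[2] = (8.6000, 0.0000) + 5.1 * (0.4226, -0.9063) = (8.6000 + 2.1554, 0.0000 + -4.6222) = (10.7554, -4.6222)
link 2: phi[2] = 0 + -65 + -10 = -75 deg
  cos(-75 deg) = 0.2588, sin(-75 deg) = -0.9659
  joint[3] = (10.7554, -4.6222) + 4.6 * (0.2588, -0.9659) = (10.7554 + 1.1906, -4.6222 + -4.4433) = (11.9459, -9.0654)
link 3: phi[3] = 0 + -65 + -10 + 70 = -5 deg
  cos(-5 deg) = 0.9962, sin(-5 deg) = -0.0872
  joint[4] = (11.9459, -9.0654) + 7.9 * (0.9962, -0.0872) = (11.9459 + 7.8699, -9.0654 + -0.6885) = (19.8159, -9.7540)
End effector: (19.8159, -9.7540)

Answer: 19.8159 -9.7540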